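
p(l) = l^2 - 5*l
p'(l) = 2*l - 5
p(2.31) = -6.21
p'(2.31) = -0.38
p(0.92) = -3.75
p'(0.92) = -3.16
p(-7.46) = 92.95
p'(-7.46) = -19.92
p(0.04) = -0.20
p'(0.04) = -4.92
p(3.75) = -4.69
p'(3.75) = 2.50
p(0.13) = -0.63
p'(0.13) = -4.74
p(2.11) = -6.10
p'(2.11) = -0.78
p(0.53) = -2.37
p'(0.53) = -3.94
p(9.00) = 36.00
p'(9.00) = 13.00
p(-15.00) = 300.00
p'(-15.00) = -35.00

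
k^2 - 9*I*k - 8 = (k - 8*I)*(k - I)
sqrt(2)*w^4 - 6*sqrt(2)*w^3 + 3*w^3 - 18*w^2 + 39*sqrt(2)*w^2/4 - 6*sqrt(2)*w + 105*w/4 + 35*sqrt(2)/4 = (w - 7/2)*(w - 5/2)*(w + sqrt(2))*(sqrt(2)*w + 1)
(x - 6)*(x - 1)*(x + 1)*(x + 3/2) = x^4 - 9*x^3/2 - 10*x^2 + 9*x/2 + 9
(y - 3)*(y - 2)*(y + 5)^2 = y^4 + 5*y^3 - 19*y^2 - 65*y + 150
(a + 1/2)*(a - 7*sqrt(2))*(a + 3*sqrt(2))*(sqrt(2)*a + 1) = sqrt(2)*a^4 - 7*a^3 + sqrt(2)*a^3/2 - 46*sqrt(2)*a^2 - 7*a^2/2 - 42*a - 23*sqrt(2)*a - 21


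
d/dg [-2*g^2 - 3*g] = -4*g - 3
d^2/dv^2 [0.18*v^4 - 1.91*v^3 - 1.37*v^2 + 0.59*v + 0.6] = 2.16*v^2 - 11.46*v - 2.74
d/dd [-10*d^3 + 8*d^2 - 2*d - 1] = -30*d^2 + 16*d - 2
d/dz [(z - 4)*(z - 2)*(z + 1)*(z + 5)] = 4*z^3 - 46*z + 18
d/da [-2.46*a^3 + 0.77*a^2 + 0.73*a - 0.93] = -7.38*a^2 + 1.54*a + 0.73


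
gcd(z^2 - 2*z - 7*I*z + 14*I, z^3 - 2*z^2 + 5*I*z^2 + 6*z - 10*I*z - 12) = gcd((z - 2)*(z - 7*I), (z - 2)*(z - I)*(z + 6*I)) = z - 2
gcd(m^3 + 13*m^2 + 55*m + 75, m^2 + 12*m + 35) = m + 5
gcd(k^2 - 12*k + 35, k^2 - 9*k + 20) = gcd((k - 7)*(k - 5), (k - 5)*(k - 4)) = k - 5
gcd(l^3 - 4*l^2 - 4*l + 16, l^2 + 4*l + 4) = l + 2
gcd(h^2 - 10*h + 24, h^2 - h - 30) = h - 6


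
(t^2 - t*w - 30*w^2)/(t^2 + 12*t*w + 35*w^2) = (t - 6*w)/(t + 7*w)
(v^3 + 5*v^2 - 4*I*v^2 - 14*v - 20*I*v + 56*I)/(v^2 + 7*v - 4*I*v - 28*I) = v - 2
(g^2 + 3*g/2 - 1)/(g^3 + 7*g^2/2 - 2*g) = (g + 2)/(g*(g + 4))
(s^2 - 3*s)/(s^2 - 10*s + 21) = s/(s - 7)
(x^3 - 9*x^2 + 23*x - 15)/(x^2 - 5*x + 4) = (x^2 - 8*x + 15)/(x - 4)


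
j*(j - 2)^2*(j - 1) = j^4 - 5*j^3 + 8*j^2 - 4*j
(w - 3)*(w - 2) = w^2 - 5*w + 6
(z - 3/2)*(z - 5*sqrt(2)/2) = z^2 - 5*sqrt(2)*z/2 - 3*z/2 + 15*sqrt(2)/4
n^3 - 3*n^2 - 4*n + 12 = (n - 3)*(n - 2)*(n + 2)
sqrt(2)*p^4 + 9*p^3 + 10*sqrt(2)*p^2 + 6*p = p*(p + sqrt(2))*(p + 3*sqrt(2))*(sqrt(2)*p + 1)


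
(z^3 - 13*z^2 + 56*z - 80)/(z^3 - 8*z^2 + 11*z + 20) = (z - 4)/(z + 1)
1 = 1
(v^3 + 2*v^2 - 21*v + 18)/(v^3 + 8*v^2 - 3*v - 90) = (v - 1)/(v + 5)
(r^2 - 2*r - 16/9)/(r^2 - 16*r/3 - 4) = (r - 8/3)/(r - 6)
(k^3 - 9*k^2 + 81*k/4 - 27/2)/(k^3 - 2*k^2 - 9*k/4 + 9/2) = (2*k^2 - 15*k + 18)/(2*k^2 - k - 6)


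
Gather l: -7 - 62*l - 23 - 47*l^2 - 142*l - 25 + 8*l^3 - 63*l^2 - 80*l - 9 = 8*l^3 - 110*l^2 - 284*l - 64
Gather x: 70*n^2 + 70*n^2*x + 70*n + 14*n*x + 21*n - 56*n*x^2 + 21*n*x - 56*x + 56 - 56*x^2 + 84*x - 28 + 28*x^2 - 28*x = 70*n^2 + 91*n + x^2*(-56*n - 28) + x*(70*n^2 + 35*n) + 28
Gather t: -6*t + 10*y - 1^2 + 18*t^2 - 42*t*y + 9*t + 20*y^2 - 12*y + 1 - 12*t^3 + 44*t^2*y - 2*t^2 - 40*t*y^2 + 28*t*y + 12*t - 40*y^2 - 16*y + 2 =-12*t^3 + t^2*(44*y + 16) + t*(-40*y^2 - 14*y + 15) - 20*y^2 - 18*y + 2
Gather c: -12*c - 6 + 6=-12*c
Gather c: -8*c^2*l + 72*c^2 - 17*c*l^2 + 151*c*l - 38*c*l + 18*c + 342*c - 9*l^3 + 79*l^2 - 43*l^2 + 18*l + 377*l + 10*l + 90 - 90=c^2*(72 - 8*l) + c*(-17*l^2 + 113*l + 360) - 9*l^3 + 36*l^2 + 405*l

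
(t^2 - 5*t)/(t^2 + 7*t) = (t - 5)/(t + 7)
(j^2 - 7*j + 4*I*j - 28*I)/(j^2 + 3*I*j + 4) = (j - 7)/(j - I)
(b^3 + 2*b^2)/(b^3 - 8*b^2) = (b + 2)/(b - 8)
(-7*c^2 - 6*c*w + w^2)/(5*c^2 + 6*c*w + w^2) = (-7*c + w)/(5*c + w)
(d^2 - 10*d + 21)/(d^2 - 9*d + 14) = (d - 3)/(d - 2)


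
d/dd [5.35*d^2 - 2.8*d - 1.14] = 10.7*d - 2.8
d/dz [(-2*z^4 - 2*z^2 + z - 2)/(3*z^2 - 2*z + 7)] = (-12*z^5 + 12*z^4 - 56*z^3 + z^2 - 16*z + 3)/(9*z^4 - 12*z^3 + 46*z^2 - 28*z + 49)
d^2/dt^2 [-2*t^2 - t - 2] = -4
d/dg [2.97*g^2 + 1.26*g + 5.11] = 5.94*g + 1.26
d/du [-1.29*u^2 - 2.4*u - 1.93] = -2.58*u - 2.4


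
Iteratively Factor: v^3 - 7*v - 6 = (v + 1)*(v^2 - v - 6) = (v + 1)*(v + 2)*(v - 3)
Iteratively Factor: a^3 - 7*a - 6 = (a + 1)*(a^2 - a - 6) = (a + 1)*(a + 2)*(a - 3)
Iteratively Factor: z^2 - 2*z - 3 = (z - 3)*(z + 1)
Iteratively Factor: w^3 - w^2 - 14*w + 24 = (w - 2)*(w^2 + w - 12) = (w - 3)*(w - 2)*(w + 4)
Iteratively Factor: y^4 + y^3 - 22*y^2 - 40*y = (y + 4)*(y^3 - 3*y^2 - 10*y) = y*(y + 4)*(y^2 - 3*y - 10) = y*(y + 2)*(y + 4)*(y - 5)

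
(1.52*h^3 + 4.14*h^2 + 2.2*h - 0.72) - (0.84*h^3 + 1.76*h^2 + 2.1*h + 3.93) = 0.68*h^3 + 2.38*h^2 + 0.1*h - 4.65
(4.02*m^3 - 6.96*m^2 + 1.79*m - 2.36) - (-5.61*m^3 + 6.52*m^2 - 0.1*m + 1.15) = 9.63*m^3 - 13.48*m^2 + 1.89*m - 3.51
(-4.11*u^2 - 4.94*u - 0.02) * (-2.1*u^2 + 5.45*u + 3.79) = 8.631*u^4 - 12.0255*u^3 - 42.4579*u^2 - 18.8316*u - 0.0758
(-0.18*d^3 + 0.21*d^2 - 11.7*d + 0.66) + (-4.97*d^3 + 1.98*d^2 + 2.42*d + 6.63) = -5.15*d^3 + 2.19*d^2 - 9.28*d + 7.29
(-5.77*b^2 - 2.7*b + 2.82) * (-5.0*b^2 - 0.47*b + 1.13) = 28.85*b^4 + 16.2119*b^3 - 19.3511*b^2 - 4.3764*b + 3.1866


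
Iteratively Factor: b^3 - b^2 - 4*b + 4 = (b + 2)*(b^2 - 3*b + 2) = (b - 1)*(b + 2)*(b - 2)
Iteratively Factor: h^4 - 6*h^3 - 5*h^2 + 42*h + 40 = (h - 5)*(h^3 - h^2 - 10*h - 8) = (h - 5)*(h + 2)*(h^2 - 3*h - 4) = (h - 5)*(h - 4)*(h + 2)*(h + 1)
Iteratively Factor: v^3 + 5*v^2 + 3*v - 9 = (v - 1)*(v^2 + 6*v + 9) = (v - 1)*(v + 3)*(v + 3)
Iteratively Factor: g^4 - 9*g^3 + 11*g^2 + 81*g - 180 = (g - 5)*(g^3 - 4*g^2 - 9*g + 36) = (g - 5)*(g + 3)*(g^2 - 7*g + 12) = (g - 5)*(g - 3)*(g + 3)*(g - 4)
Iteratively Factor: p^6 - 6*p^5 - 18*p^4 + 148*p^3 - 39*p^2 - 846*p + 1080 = (p + 3)*(p^5 - 9*p^4 + 9*p^3 + 121*p^2 - 402*p + 360) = (p - 3)*(p + 3)*(p^4 - 6*p^3 - 9*p^2 + 94*p - 120) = (p - 5)*(p - 3)*(p + 3)*(p^3 - p^2 - 14*p + 24) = (p - 5)*(p - 3)^2*(p + 3)*(p^2 + 2*p - 8) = (p - 5)*(p - 3)^2*(p - 2)*(p + 3)*(p + 4)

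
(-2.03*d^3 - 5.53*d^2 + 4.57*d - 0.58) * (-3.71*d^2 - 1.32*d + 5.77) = 7.5313*d^5 + 23.1959*d^4 - 21.3682*d^3 - 35.7887*d^2 + 27.1345*d - 3.3466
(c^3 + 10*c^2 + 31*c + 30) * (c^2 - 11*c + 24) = c^5 - c^4 - 55*c^3 - 71*c^2 + 414*c + 720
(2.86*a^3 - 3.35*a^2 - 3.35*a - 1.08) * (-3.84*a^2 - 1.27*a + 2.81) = -10.9824*a^5 + 9.2318*a^4 + 25.1551*a^3 - 1.0118*a^2 - 8.0419*a - 3.0348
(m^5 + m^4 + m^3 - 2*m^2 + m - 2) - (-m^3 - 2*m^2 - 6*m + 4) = m^5 + m^4 + 2*m^3 + 7*m - 6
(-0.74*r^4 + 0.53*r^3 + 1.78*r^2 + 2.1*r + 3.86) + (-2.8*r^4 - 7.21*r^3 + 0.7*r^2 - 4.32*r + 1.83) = -3.54*r^4 - 6.68*r^3 + 2.48*r^2 - 2.22*r + 5.69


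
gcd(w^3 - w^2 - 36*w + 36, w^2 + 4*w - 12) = w + 6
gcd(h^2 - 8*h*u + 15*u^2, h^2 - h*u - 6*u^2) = -h + 3*u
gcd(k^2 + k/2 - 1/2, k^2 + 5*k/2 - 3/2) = k - 1/2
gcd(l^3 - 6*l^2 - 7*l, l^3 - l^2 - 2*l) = l^2 + l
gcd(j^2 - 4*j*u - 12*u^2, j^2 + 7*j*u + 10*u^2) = j + 2*u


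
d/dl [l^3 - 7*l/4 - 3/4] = 3*l^2 - 7/4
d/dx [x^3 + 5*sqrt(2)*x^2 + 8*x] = 3*x^2 + 10*sqrt(2)*x + 8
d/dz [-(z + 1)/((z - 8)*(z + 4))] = (z^2 + 2*z + 28)/(z^4 - 8*z^3 - 48*z^2 + 256*z + 1024)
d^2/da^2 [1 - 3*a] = 0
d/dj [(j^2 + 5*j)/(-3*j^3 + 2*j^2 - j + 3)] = (j*(j + 5)*(9*j^2 - 4*j + 1) - (2*j + 5)*(3*j^3 - 2*j^2 + j - 3))/(3*j^3 - 2*j^2 + j - 3)^2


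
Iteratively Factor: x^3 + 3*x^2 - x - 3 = (x - 1)*(x^2 + 4*x + 3) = (x - 1)*(x + 3)*(x + 1)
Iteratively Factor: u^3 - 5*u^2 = (u)*(u^2 - 5*u) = u^2*(u - 5)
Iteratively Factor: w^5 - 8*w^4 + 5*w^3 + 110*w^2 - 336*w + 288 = (w - 3)*(w^4 - 5*w^3 - 10*w^2 + 80*w - 96) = (w - 3)*(w - 2)*(w^3 - 3*w^2 - 16*w + 48) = (w - 3)^2*(w - 2)*(w^2 - 16) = (w - 4)*(w - 3)^2*(w - 2)*(w + 4)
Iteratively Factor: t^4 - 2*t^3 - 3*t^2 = (t + 1)*(t^3 - 3*t^2) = (t - 3)*(t + 1)*(t^2) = t*(t - 3)*(t + 1)*(t)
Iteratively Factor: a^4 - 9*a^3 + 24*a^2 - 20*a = (a - 2)*(a^3 - 7*a^2 + 10*a) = (a - 5)*(a - 2)*(a^2 - 2*a) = a*(a - 5)*(a - 2)*(a - 2)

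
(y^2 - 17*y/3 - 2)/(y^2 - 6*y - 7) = (-y^2 + 17*y/3 + 2)/(-y^2 + 6*y + 7)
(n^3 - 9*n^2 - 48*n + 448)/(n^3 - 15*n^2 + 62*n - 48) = (n^2 - n - 56)/(n^2 - 7*n + 6)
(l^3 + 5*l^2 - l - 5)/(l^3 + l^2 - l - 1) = (l + 5)/(l + 1)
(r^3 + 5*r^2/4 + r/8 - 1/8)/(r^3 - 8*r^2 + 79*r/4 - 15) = (8*r^3 + 10*r^2 + r - 1)/(2*(4*r^3 - 32*r^2 + 79*r - 60))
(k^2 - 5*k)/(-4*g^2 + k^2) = k*(5 - k)/(4*g^2 - k^2)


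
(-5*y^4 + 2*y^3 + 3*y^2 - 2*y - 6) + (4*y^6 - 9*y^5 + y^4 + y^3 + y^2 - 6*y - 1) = 4*y^6 - 9*y^5 - 4*y^4 + 3*y^3 + 4*y^2 - 8*y - 7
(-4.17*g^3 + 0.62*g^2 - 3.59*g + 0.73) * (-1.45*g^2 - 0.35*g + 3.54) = 6.0465*g^5 + 0.5605*g^4 - 9.7733*g^3 + 2.3928*g^2 - 12.9641*g + 2.5842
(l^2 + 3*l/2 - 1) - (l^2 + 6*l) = -9*l/2 - 1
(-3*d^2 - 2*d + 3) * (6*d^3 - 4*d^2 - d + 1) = -18*d^5 + 29*d^3 - 13*d^2 - 5*d + 3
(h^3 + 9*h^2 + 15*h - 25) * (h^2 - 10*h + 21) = h^5 - h^4 - 54*h^3 + 14*h^2 + 565*h - 525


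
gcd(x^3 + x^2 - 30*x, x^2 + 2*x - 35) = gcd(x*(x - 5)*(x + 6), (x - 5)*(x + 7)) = x - 5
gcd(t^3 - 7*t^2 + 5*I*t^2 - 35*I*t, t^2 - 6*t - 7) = t - 7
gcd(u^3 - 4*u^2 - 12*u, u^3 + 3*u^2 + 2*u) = u^2 + 2*u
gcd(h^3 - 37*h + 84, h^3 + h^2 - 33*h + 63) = h^2 + 4*h - 21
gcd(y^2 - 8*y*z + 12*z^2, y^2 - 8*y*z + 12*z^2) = y^2 - 8*y*z + 12*z^2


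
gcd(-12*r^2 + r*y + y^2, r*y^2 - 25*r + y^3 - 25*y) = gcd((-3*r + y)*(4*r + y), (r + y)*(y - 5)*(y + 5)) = 1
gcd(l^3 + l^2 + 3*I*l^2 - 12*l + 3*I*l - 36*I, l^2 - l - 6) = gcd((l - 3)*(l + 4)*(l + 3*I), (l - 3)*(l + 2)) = l - 3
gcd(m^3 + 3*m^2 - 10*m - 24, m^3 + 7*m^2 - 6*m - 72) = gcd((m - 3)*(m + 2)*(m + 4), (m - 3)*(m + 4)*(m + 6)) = m^2 + m - 12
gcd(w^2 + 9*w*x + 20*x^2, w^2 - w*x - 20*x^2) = w + 4*x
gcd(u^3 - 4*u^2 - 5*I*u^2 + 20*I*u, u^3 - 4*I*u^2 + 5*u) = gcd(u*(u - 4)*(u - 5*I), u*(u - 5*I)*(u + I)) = u^2 - 5*I*u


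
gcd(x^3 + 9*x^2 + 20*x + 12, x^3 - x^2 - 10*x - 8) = x^2 + 3*x + 2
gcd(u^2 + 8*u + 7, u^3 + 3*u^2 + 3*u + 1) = u + 1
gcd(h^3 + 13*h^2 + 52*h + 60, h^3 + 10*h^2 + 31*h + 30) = h^2 + 7*h + 10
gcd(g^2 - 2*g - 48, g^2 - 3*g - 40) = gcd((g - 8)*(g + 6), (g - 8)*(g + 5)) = g - 8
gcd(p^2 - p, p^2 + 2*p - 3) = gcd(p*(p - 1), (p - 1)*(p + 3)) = p - 1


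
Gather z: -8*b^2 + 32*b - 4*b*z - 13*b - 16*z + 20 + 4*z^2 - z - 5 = -8*b^2 + 19*b + 4*z^2 + z*(-4*b - 17) + 15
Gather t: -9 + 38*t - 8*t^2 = -8*t^2 + 38*t - 9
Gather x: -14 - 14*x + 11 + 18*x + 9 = 4*x + 6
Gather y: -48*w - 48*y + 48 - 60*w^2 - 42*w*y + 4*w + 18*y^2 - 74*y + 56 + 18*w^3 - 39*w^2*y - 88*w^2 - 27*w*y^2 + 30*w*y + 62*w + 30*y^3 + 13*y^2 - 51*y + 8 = 18*w^3 - 148*w^2 + 18*w + 30*y^3 + y^2*(31 - 27*w) + y*(-39*w^2 - 12*w - 173) + 112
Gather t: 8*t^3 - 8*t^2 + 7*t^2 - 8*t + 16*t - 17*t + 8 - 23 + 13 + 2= 8*t^3 - t^2 - 9*t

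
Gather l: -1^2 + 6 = 5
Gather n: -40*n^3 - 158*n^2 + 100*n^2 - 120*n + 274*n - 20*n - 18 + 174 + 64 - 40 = -40*n^3 - 58*n^2 + 134*n + 180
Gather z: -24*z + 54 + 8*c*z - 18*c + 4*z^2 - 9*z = -18*c + 4*z^2 + z*(8*c - 33) + 54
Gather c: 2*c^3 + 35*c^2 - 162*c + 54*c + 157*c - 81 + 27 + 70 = 2*c^3 + 35*c^2 + 49*c + 16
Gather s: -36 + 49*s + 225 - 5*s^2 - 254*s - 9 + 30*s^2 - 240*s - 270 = 25*s^2 - 445*s - 90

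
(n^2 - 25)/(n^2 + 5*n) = (n - 5)/n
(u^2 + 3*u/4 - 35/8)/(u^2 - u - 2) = (-u^2 - 3*u/4 + 35/8)/(-u^2 + u + 2)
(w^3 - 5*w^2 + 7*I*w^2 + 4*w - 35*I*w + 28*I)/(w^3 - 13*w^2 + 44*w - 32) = (w + 7*I)/(w - 8)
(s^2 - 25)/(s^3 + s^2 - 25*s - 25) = 1/(s + 1)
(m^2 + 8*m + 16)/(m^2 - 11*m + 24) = (m^2 + 8*m + 16)/(m^2 - 11*m + 24)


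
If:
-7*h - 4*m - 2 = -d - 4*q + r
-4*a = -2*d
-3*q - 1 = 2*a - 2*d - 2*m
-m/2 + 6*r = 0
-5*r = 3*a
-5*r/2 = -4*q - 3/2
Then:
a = 5/451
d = 10/451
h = -1429/3157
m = -36/451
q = -171/451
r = -3/451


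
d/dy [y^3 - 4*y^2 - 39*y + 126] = 3*y^2 - 8*y - 39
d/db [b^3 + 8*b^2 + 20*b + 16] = 3*b^2 + 16*b + 20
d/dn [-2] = 0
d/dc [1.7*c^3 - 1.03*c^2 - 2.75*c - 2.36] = 5.1*c^2 - 2.06*c - 2.75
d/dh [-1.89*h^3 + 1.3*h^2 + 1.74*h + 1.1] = -5.67*h^2 + 2.6*h + 1.74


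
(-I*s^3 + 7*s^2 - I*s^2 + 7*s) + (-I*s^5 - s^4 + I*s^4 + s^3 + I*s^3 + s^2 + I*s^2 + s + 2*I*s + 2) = -I*s^5 - s^4 + I*s^4 + s^3 + 8*s^2 + 8*s + 2*I*s + 2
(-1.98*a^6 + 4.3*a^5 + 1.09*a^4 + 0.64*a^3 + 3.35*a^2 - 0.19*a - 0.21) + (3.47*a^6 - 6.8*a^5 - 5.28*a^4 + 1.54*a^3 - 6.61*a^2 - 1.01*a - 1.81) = 1.49*a^6 - 2.5*a^5 - 4.19*a^4 + 2.18*a^3 - 3.26*a^2 - 1.2*a - 2.02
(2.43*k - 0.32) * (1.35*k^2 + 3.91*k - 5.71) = 3.2805*k^3 + 9.0693*k^2 - 15.1265*k + 1.8272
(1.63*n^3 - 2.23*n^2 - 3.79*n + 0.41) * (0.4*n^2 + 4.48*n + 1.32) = 0.652*n^5 + 6.4104*n^4 - 9.3548*n^3 - 19.7588*n^2 - 3.166*n + 0.5412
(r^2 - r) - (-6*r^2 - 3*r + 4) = 7*r^2 + 2*r - 4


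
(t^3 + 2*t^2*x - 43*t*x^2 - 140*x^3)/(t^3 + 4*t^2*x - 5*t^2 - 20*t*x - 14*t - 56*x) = (t^2 - 2*t*x - 35*x^2)/(t^2 - 5*t - 14)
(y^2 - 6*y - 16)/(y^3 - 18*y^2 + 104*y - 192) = (y + 2)/(y^2 - 10*y + 24)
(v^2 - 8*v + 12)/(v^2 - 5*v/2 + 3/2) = 2*(v^2 - 8*v + 12)/(2*v^2 - 5*v + 3)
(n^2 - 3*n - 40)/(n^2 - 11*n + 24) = (n + 5)/(n - 3)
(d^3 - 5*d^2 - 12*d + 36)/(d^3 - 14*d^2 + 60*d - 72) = (d + 3)/(d - 6)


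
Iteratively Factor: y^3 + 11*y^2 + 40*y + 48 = (y + 3)*(y^2 + 8*y + 16) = (y + 3)*(y + 4)*(y + 4)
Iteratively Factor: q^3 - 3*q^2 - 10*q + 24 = (q - 4)*(q^2 + q - 6) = (q - 4)*(q - 2)*(q + 3)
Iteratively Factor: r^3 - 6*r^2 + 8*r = (r - 2)*(r^2 - 4*r) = (r - 4)*(r - 2)*(r)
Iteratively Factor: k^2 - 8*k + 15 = (k - 5)*(k - 3)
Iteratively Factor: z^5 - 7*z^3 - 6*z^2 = (z)*(z^4 - 7*z^2 - 6*z) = z^2*(z^3 - 7*z - 6) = z^2*(z + 2)*(z^2 - 2*z - 3) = z^2*(z - 3)*(z + 2)*(z + 1)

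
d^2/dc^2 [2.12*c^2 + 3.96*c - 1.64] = 4.24000000000000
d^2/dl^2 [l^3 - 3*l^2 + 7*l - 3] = 6*l - 6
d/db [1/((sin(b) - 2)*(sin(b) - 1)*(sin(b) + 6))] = (-3*sin(b)^2 - 6*sin(b) + 16)*cos(b)/((sin(b) - 2)^2*(sin(b) - 1)^2*(sin(b) + 6)^2)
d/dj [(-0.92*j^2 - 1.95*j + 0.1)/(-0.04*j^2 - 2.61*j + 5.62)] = (2.3232*j^2 - 10.3328*j - 10.698)/(0.0016*j^4 + 0.2088*j^3 + 6.3625*j^2 - 29.3364*j + 31.5844)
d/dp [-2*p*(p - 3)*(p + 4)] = -6*p^2 - 4*p + 24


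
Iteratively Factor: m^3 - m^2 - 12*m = (m - 4)*(m^2 + 3*m) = (m - 4)*(m + 3)*(m)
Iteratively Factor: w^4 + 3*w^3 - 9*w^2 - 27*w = (w + 3)*(w^3 - 9*w) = w*(w + 3)*(w^2 - 9) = w*(w - 3)*(w + 3)*(w + 3)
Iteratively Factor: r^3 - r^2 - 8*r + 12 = (r - 2)*(r^2 + r - 6) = (r - 2)^2*(r + 3)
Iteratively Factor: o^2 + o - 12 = (o + 4)*(o - 3)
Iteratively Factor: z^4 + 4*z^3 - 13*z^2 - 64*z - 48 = (z + 3)*(z^3 + z^2 - 16*z - 16) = (z - 4)*(z + 3)*(z^2 + 5*z + 4) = (z - 4)*(z + 1)*(z + 3)*(z + 4)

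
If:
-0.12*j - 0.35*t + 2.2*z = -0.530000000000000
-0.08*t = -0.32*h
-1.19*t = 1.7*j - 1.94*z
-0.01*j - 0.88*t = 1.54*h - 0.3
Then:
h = 0.06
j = -0.43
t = 0.24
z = -0.23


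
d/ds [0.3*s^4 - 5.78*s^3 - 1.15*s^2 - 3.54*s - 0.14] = 1.2*s^3 - 17.34*s^2 - 2.3*s - 3.54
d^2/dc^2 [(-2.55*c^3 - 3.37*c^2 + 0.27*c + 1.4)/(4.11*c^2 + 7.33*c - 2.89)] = (5.6843418860808e-14*c^5 - 2.27373675443232e-13*c^4 - 122.421684*c^3 + 225.833112*c^2 + 144.515988*c + 138.845084)/(69.426531*c^6 + 371.457279*c^5 + 516.02283*c^4 - 128.557205*c^3 - 362.84817*c^2 + 183.662679*c - 24.137569)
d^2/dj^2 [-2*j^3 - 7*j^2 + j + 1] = -12*j - 14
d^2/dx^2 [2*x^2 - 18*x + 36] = 4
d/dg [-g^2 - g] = -2*g - 1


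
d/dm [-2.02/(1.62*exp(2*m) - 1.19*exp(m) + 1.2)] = (6.5448*exp(m) - 2.4038)*exp(m)/(1.62*exp(2*m) - 1.19*exp(m) + 1.2)^2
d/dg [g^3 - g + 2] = 3*g^2 - 1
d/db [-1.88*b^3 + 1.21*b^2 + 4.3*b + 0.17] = -5.64*b^2 + 2.42*b + 4.3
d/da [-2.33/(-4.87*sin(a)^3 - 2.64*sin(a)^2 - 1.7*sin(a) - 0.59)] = (-12.3024*sin(a) + 17.02065*cos(2*a) - 20.98165)*cos(a)/(4.87*sin(a)^3 + 2.64*sin(a)^2 + 1.7*sin(a) + 0.59)^2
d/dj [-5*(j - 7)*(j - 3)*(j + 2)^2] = -20*j^3 + 90*j^2 + 150*j - 220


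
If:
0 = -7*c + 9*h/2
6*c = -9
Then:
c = -3/2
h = -7/3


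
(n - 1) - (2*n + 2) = -n - 3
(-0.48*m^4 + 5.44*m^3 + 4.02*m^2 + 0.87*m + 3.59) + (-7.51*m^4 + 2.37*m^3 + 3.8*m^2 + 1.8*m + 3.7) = -7.99*m^4 + 7.81*m^3 + 7.82*m^2 + 2.67*m + 7.29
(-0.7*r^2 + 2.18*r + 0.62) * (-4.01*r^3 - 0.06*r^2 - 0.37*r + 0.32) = 2.807*r^5 - 8.6998*r^4 - 2.358*r^3 - 1.0678*r^2 + 0.4682*r + 0.1984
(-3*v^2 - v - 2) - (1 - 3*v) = -3*v^2 + 2*v - 3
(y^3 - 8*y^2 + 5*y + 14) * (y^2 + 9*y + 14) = y^5 + y^4 - 53*y^3 - 53*y^2 + 196*y + 196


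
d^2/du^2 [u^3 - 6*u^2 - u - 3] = 6*u - 12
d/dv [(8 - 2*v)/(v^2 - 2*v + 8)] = 2*v*(v - 8)/(v^4 - 4*v^3 + 20*v^2 - 32*v + 64)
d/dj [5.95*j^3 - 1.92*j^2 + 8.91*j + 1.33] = 17.85*j^2 - 3.84*j + 8.91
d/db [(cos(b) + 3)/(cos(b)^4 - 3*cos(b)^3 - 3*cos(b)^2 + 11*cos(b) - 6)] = 3*(cos(b)^3 + 3*cos(b)^2 - 7*cos(b) - 13)*sin(b)/((cos(b) - 3)^2*(cos(b) - 1)^3*(cos(b) + 2)^2)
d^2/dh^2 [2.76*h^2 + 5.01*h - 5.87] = 5.52000000000000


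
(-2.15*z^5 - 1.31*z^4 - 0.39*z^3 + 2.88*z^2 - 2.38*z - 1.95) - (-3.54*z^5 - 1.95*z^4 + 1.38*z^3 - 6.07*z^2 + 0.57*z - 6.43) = 1.39*z^5 + 0.64*z^4 - 1.77*z^3 + 8.95*z^2 - 2.95*z + 4.48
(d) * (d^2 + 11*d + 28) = d^3 + 11*d^2 + 28*d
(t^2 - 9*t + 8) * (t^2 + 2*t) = t^4 - 7*t^3 - 10*t^2 + 16*t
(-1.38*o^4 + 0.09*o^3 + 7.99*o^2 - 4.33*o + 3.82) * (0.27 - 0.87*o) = 1.2006*o^5 - 0.4509*o^4 - 6.927*o^3 + 5.9244*o^2 - 4.4925*o + 1.0314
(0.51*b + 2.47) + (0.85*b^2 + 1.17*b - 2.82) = 0.85*b^2 + 1.68*b - 0.35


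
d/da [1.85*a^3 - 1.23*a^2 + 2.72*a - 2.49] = 5.55*a^2 - 2.46*a + 2.72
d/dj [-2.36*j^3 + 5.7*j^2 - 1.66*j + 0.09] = -7.08*j^2 + 11.4*j - 1.66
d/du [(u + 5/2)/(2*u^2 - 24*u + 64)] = (u^2 - 12*u - (u - 6)*(2*u + 5) + 32)/(2*(u^2 - 12*u + 32)^2)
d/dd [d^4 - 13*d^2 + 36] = 4*d^3 - 26*d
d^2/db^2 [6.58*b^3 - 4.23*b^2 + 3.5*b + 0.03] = 39.48*b - 8.46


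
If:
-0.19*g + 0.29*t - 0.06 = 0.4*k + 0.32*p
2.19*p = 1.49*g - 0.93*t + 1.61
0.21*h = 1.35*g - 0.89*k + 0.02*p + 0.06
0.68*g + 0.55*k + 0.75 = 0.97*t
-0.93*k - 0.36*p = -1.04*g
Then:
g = 0.22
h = 1.49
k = 0.06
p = 0.48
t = 0.96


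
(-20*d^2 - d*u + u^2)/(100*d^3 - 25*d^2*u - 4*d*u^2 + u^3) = (4*d + u)/(-20*d^2 + d*u + u^2)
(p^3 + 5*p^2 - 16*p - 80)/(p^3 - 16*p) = (p + 5)/p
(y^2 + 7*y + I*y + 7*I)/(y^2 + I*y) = (y + 7)/y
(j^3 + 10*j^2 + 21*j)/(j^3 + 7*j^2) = (j + 3)/j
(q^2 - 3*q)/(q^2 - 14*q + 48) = q*(q - 3)/(q^2 - 14*q + 48)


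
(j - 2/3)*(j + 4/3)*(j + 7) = j^3 + 23*j^2/3 + 34*j/9 - 56/9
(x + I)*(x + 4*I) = x^2 + 5*I*x - 4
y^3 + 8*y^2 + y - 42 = (y - 2)*(y + 3)*(y + 7)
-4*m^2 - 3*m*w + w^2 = (-4*m + w)*(m + w)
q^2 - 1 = (q - 1)*(q + 1)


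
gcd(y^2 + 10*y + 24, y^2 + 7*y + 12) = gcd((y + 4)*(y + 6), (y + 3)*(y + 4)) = y + 4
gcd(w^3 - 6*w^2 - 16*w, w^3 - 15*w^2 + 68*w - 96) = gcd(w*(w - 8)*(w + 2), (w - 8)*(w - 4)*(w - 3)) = w - 8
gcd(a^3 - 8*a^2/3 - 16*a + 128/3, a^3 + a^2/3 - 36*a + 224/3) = a^2 - 20*a/3 + 32/3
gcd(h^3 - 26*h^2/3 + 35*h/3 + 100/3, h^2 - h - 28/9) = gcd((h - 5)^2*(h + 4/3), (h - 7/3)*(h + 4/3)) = h + 4/3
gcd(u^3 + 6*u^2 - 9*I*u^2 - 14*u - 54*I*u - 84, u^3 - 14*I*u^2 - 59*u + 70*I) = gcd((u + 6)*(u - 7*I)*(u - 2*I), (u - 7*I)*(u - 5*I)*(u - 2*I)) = u^2 - 9*I*u - 14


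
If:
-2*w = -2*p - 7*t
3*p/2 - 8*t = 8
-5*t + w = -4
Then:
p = -176/23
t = -56/23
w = -372/23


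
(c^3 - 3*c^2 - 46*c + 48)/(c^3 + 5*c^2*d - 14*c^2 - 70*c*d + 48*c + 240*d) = (c^2 + 5*c - 6)/(c^2 + 5*c*d - 6*c - 30*d)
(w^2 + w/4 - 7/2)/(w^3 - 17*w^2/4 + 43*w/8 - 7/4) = 2*(w + 2)/(2*w^2 - 5*w + 2)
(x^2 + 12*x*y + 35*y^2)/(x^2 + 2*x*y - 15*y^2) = (x + 7*y)/(x - 3*y)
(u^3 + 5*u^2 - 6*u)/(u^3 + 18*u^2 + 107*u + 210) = u*(u - 1)/(u^2 + 12*u + 35)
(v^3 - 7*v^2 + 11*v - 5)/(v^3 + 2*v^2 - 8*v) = (v^3 - 7*v^2 + 11*v - 5)/(v*(v^2 + 2*v - 8))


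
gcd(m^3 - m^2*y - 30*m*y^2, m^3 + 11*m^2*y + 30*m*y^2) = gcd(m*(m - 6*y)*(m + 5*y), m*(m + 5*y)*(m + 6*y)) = m^2 + 5*m*y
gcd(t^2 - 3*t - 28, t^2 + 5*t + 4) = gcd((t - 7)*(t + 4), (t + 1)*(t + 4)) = t + 4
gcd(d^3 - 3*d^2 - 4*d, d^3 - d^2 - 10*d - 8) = d^2 - 3*d - 4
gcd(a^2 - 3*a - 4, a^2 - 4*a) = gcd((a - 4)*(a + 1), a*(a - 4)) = a - 4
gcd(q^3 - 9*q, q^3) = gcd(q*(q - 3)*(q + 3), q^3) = q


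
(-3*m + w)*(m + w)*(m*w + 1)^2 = -3*m^4*w^2 - 2*m^3*w^3 - 6*m^3*w + m^2*w^4 - 4*m^2*w^2 - 3*m^2 + 2*m*w^3 - 2*m*w + w^2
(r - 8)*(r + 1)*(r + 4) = r^3 - 3*r^2 - 36*r - 32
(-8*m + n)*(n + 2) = -8*m*n - 16*m + n^2 + 2*n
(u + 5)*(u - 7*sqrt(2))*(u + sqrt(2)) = u^3 - 6*sqrt(2)*u^2 + 5*u^2 - 30*sqrt(2)*u - 14*u - 70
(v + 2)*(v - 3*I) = v^2 + 2*v - 3*I*v - 6*I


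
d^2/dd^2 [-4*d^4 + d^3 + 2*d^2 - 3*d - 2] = -48*d^2 + 6*d + 4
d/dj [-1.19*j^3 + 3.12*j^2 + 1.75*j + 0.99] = -3.57*j^2 + 6.24*j + 1.75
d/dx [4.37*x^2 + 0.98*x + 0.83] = 8.74*x + 0.98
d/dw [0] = 0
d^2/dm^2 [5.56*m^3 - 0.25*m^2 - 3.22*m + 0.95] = 33.36*m - 0.5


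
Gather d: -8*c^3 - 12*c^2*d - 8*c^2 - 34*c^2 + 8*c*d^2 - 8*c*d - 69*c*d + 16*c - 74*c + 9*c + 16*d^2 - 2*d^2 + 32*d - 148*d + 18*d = -8*c^3 - 42*c^2 - 49*c + d^2*(8*c + 14) + d*(-12*c^2 - 77*c - 98)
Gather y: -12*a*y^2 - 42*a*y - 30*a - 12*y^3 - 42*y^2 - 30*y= -30*a - 12*y^3 + y^2*(-12*a - 42) + y*(-42*a - 30)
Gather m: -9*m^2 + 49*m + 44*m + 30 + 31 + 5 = -9*m^2 + 93*m + 66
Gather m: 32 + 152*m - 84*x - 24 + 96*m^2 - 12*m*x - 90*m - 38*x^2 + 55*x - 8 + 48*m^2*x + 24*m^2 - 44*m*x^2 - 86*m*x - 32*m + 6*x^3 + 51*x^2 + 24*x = m^2*(48*x + 120) + m*(-44*x^2 - 98*x + 30) + 6*x^3 + 13*x^2 - 5*x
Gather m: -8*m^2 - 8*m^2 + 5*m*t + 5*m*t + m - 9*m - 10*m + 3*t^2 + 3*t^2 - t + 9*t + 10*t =-16*m^2 + m*(10*t - 18) + 6*t^2 + 18*t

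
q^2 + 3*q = q*(q + 3)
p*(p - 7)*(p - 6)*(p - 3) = p^4 - 16*p^3 + 81*p^2 - 126*p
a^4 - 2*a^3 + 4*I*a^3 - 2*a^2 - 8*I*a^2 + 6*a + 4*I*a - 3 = (a - 1)*(a + 3*I)*(-I*a + 1)*(I*a - I)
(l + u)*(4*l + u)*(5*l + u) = 20*l^3 + 29*l^2*u + 10*l*u^2 + u^3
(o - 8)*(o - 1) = o^2 - 9*o + 8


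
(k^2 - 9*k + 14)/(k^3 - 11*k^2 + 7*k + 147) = (k - 2)/(k^2 - 4*k - 21)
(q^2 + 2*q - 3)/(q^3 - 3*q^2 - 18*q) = (q - 1)/(q*(q - 6))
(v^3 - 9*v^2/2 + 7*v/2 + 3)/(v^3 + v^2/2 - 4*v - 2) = (v - 3)/(v + 2)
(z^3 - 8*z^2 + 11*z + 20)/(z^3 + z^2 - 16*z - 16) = (z - 5)/(z + 4)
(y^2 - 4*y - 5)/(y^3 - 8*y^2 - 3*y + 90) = (y + 1)/(y^2 - 3*y - 18)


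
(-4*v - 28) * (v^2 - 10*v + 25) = -4*v^3 + 12*v^2 + 180*v - 700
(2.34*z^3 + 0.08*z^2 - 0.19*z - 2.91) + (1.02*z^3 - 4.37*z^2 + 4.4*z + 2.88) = 3.36*z^3 - 4.29*z^2 + 4.21*z - 0.0300000000000002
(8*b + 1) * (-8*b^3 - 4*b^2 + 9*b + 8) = -64*b^4 - 40*b^3 + 68*b^2 + 73*b + 8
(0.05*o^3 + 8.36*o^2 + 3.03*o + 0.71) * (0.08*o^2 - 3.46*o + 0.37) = 0.004*o^5 + 0.4958*o^4 - 28.6647*o^3 - 7.3338*o^2 - 1.3355*o + 0.2627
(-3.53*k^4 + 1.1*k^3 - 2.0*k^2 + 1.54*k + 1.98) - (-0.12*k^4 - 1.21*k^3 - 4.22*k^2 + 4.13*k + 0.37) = -3.41*k^4 + 2.31*k^3 + 2.22*k^2 - 2.59*k + 1.61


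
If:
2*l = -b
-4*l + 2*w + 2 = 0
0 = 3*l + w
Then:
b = -2/5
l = 1/5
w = -3/5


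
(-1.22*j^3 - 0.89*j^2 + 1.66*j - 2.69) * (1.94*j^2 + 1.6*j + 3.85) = -2.3668*j^5 - 3.6786*j^4 - 2.9006*j^3 - 5.9891*j^2 + 2.087*j - 10.3565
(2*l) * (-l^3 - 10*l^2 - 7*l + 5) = -2*l^4 - 20*l^3 - 14*l^2 + 10*l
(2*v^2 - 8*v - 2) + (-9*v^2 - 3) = -7*v^2 - 8*v - 5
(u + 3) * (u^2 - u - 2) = u^3 + 2*u^2 - 5*u - 6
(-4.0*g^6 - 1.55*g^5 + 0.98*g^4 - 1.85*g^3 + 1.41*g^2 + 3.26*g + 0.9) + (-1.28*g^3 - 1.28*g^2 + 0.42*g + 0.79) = -4.0*g^6 - 1.55*g^5 + 0.98*g^4 - 3.13*g^3 + 0.13*g^2 + 3.68*g + 1.69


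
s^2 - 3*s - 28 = (s - 7)*(s + 4)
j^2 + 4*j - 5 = (j - 1)*(j + 5)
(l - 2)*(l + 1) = l^2 - l - 2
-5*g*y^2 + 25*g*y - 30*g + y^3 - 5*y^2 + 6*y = (-5*g + y)*(y - 3)*(y - 2)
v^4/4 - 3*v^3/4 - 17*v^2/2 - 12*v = v*(v/4 + 1/2)*(v - 8)*(v + 3)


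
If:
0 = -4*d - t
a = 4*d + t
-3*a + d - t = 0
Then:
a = 0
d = 0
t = 0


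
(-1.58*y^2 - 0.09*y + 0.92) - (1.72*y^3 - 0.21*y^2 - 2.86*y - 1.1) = -1.72*y^3 - 1.37*y^2 + 2.77*y + 2.02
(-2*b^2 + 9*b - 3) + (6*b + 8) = -2*b^2 + 15*b + 5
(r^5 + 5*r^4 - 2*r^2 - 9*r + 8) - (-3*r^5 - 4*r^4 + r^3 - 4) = 4*r^5 + 9*r^4 - r^3 - 2*r^2 - 9*r + 12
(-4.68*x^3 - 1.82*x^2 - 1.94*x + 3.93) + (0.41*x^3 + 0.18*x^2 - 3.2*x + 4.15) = -4.27*x^3 - 1.64*x^2 - 5.14*x + 8.08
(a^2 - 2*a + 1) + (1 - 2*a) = a^2 - 4*a + 2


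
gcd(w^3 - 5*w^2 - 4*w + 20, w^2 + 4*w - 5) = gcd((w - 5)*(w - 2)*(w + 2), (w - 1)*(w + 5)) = 1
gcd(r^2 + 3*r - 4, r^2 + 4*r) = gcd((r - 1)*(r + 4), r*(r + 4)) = r + 4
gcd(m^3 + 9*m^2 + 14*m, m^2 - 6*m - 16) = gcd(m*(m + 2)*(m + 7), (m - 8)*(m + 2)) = m + 2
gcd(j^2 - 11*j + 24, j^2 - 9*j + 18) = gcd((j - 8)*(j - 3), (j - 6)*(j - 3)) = j - 3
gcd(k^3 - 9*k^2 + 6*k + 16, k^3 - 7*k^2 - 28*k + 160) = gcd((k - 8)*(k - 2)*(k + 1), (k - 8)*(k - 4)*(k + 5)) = k - 8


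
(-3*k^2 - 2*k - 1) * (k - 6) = -3*k^3 + 16*k^2 + 11*k + 6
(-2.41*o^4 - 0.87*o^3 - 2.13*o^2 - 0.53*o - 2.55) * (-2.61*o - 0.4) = 6.2901*o^5 + 3.2347*o^4 + 5.9073*o^3 + 2.2353*o^2 + 6.8675*o + 1.02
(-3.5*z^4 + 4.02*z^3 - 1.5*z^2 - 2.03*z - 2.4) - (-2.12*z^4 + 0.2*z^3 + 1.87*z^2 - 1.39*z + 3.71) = -1.38*z^4 + 3.82*z^3 - 3.37*z^2 - 0.64*z - 6.11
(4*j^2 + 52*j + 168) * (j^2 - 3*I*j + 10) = 4*j^4 + 52*j^3 - 12*I*j^3 + 208*j^2 - 156*I*j^2 + 520*j - 504*I*j + 1680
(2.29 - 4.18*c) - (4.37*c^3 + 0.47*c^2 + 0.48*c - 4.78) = -4.37*c^3 - 0.47*c^2 - 4.66*c + 7.07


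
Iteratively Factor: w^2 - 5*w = (w - 5)*(w)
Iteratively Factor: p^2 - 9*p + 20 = (p - 5)*(p - 4)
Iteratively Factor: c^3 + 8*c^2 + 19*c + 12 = (c + 1)*(c^2 + 7*c + 12) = (c + 1)*(c + 4)*(c + 3)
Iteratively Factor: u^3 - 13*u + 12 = (u + 4)*(u^2 - 4*u + 3) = (u - 1)*(u + 4)*(u - 3)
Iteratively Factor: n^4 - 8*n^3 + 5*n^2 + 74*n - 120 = (n + 3)*(n^3 - 11*n^2 + 38*n - 40) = (n - 4)*(n + 3)*(n^2 - 7*n + 10) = (n - 5)*(n - 4)*(n + 3)*(n - 2)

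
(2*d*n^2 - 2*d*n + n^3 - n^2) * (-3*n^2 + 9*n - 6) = -6*d*n^4 + 24*d*n^3 - 30*d*n^2 + 12*d*n - 3*n^5 + 12*n^4 - 15*n^3 + 6*n^2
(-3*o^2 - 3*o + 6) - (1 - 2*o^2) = -o^2 - 3*o + 5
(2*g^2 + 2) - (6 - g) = 2*g^2 + g - 4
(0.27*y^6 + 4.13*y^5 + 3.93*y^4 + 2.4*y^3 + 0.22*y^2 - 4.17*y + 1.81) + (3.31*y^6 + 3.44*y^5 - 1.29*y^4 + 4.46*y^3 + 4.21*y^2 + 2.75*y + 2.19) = 3.58*y^6 + 7.57*y^5 + 2.64*y^4 + 6.86*y^3 + 4.43*y^2 - 1.42*y + 4.0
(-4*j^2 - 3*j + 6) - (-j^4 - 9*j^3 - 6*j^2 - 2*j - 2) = j^4 + 9*j^3 + 2*j^2 - j + 8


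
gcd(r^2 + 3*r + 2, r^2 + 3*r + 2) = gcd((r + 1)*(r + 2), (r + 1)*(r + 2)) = r^2 + 3*r + 2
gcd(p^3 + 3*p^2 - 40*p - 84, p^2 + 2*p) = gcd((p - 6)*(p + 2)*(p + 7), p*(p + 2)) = p + 2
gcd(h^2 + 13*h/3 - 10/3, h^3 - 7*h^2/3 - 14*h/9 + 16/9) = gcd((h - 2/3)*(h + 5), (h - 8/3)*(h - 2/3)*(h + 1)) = h - 2/3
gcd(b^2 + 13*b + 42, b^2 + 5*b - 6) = b + 6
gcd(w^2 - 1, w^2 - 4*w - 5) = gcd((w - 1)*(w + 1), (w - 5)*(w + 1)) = w + 1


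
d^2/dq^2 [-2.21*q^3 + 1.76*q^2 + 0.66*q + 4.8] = 3.52 - 13.26*q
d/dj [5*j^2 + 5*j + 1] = 10*j + 5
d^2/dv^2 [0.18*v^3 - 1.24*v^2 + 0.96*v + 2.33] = 1.08*v - 2.48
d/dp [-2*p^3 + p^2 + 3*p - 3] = -6*p^2 + 2*p + 3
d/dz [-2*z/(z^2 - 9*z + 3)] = 2*(z^2 - 3)/(z^4 - 18*z^3 + 87*z^2 - 54*z + 9)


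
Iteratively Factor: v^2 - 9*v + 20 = (v - 5)*(v - 4)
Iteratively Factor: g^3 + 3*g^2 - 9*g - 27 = (g + 3)*(g^2 - 9) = (g + 3)^2*(g - 3)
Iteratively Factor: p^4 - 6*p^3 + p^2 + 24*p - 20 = (p - 2)*(p^3 - 4*p^2 - 7*p + 10) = (p - 2)*(p - 1)*(p^2 - 3*p - 10) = (p - 2)*(p - 1)*(p + 2)*(p - 5)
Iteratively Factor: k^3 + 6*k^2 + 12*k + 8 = (k + 2)*(k^2 + 4*k + 4) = (k + 2)^2*(k + 2)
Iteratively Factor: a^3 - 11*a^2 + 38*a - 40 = (a - 5)*(a^2 - 6*a + 8) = (a - 5)*(a - 2)*(a - 4)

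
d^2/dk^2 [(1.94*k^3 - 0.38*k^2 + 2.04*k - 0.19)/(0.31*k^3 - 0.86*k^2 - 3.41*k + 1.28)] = (0.961372000000001*k^6 + 13.480908*k^5 - 15.129984*k^4 + 61.868884*k^3 - 62.66781*k^2 + 29.653956*k + 11.726218)/(0.029791*k^9 - 0.247938*k^8 - 0.295275*k^7 + 5.187604*k^6 + 1.200537*k^5 - 35.278962*k^4 - 15.605741*k^3 + 40.424832*k^2 - 16.760832*k + 2.097152)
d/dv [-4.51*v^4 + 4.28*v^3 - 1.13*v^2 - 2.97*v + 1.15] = -18.04*v^3 + 12.84*v^2 - 2.26*v - 2.97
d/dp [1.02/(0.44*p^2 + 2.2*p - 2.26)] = (-0.8976*p - 2.244)/(0.44*p^2 + 2.2*p - 2.26)^2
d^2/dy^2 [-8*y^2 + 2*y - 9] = -16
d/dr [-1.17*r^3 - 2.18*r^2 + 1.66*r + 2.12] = -3.51*r^2 - 4.36*r + 1.66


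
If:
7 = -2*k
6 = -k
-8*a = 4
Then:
No Solution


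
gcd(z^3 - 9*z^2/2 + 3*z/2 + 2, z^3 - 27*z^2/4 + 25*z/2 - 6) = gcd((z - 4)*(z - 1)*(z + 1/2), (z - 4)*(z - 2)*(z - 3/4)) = z - 4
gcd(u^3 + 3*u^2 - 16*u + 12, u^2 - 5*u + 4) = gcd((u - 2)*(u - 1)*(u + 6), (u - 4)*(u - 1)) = u - 1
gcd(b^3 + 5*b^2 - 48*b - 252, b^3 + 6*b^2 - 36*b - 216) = b^2 + 12*b + 36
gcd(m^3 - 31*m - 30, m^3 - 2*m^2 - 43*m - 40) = m^2 + 6*m + 5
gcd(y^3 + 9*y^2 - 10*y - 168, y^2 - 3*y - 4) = y - 4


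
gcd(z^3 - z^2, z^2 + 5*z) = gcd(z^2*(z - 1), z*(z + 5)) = z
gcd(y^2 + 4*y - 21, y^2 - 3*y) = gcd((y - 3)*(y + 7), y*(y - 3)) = y - 3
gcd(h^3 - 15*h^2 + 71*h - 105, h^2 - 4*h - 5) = h - 5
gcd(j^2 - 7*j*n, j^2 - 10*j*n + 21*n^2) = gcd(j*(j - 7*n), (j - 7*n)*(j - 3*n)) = j - 7*n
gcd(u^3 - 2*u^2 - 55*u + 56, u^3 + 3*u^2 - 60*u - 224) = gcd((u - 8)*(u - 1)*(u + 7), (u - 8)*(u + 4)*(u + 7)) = u^2 - u - 56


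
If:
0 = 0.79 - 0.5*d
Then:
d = 1.58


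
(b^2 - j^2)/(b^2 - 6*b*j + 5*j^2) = (b + j)/(b - 5*j)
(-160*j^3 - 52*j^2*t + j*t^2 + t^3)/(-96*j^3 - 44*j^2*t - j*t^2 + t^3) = (5*j + t)/(3*j + t)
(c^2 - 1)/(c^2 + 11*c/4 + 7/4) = 4*(c - 1)/(4*c + 7)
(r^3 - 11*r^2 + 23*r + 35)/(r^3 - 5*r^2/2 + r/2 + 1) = 2*(r^3 - 11*r^2 + 23*r + 35)/(2*r^3 - 5*r^2 + r + 2)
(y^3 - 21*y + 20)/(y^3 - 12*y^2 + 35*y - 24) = (y^2 + y - 20)/(y^2 - 11*y + 24)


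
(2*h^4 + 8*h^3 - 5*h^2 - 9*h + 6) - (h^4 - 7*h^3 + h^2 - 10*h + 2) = h^4 + 15*h^3 - 6*h^2 + h + 4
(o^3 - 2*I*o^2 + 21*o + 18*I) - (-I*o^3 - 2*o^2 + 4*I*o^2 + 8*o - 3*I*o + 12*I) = o^3 + I*o^3 + 2*o^2 - 6*I*o^2 + 13*o + 3*I*o + 6*I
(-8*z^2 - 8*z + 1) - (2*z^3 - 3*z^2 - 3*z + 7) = -2*z^3 - 5*z^2 - 5*z - 6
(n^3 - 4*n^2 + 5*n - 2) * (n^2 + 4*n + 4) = n^5 - 7*n^3 + 2*n^2 + 12*n - 8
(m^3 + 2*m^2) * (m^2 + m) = m^5 + 3*m^4 + 2*m^3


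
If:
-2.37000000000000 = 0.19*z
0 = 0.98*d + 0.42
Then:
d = -0.43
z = -12.47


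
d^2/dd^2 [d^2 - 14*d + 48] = 2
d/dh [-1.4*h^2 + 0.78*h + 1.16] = 0.78 - 2.8*h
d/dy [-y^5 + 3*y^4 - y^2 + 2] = y*(-5*y^3 + 12*y^2 - 2)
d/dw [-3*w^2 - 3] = -6*w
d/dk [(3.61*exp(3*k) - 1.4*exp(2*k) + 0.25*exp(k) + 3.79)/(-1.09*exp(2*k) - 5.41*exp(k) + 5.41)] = (-3.9349*exp(4*k) - 39.0602*exp(3*k) + 66.4368*exp(2*k) - 6.8858*exp(k) + 21.8564)*exp(k)/(1.1881*exp(4*k) + 11.7938*exp(3*k) + 17.4743*exp(2*k) - 58.5362*exp(k) + 29.2681)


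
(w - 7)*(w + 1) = w^2 - 6*w - 7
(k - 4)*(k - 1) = k^2 - 5*k + 4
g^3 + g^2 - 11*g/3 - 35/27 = (g - 5/3)*(g + 1/3)*(g + 7/3)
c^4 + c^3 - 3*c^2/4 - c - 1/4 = (c - 1)*(c + 1/2)^2*(c + 1)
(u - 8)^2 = u^2 - 16*u + 64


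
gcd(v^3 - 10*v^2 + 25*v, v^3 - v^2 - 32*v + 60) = v - 5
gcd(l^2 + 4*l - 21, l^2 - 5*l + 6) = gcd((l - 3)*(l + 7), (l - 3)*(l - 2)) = l - 3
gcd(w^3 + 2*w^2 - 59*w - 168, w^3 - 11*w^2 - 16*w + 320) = w - 8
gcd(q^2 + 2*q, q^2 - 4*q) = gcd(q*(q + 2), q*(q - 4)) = q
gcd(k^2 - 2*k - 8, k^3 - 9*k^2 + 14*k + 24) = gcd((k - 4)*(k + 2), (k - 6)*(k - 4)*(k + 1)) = k - 4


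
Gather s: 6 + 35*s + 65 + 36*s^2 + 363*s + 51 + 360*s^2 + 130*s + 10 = 396*s^2 + 528*s + 132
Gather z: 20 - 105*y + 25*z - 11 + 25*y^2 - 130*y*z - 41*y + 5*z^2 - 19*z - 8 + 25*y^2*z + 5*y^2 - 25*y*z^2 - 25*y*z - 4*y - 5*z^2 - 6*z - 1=30*y^2 - 25*y*z^2 - 150*y + z*(25*y^2 - 155*y)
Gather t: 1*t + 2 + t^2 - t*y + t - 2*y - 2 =t^2 + t*(2 - y) - 2*y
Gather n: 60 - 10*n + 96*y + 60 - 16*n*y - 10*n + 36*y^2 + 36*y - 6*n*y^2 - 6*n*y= n*(-6*y^2 - 22*y - 20) + 36*y^2 + 132*y + 120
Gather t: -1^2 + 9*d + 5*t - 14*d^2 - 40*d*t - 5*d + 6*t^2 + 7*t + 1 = -14*d^2 + 4*d + 6*t^2 + t*(12 - 40*d)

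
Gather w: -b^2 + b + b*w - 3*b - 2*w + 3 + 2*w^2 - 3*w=-b^2 - 2*b + 2*w^2 + w*(b - 5) + 3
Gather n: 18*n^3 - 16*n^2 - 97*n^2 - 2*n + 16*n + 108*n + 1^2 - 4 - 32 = 18*n^3 - 113*n^2 + 122*n - 35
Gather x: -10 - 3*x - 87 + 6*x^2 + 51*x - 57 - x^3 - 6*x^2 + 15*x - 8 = -x^3 + 63*x - 162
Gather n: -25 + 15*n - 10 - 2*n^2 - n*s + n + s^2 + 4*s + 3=-2*n^2 + n*(16 - s) + s^2 + 4*s - 32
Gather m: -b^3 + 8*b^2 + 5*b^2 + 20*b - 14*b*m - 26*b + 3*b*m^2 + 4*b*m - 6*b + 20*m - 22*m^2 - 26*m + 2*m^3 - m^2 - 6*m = -b^3 + 13*b^2 - 12*b + 2*m^3 + m^2*(3*b - 23) + m*(-10*b - 12)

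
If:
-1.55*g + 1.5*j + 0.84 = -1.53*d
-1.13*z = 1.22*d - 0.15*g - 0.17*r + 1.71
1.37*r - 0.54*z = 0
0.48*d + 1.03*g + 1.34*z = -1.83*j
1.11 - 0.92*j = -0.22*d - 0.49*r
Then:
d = -5.41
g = -4.07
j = 0.76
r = 1.59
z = 4.03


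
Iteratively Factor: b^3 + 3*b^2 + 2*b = (b + 1)*(b^2 + 2*b) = (b + 1)*(b + 2)*(b)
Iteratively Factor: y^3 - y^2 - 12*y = (y + 3)*(y^2 - 4*y) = (y - 4)*(y + 3)*(y)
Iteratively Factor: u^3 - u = (u + 1)*(u^2 - u) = (u - 1)*(u + 1)*(u)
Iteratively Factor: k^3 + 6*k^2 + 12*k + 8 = (k + 2)*(k^2 + 4*k + 4) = (k + 2)^2*(k + 2)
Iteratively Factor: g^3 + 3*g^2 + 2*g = (g + 1)*(g^2 + 2*g) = g*(g + 1)*(g + 2)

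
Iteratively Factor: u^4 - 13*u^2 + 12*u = (u - 3)*(u^3 + 3*u^2 - 4*u) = (u - 3)*(u + 4)*(u^2 - u) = (u - 3)*(u - 1)*(u + 4)*(u)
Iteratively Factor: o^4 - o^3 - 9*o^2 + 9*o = (o - 3)*(o^3 + 2*o^2 - 3*o) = (o - 3)*(o - 1)*(o^2 + 3*o) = (o - 3)*(o - 1)*(o + 3)*(o)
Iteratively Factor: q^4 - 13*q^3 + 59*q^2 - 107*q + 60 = (q - 5)*(q^3 - 8*q^2 + 19*q - 12) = (q - 5)*(q - 4)*(q^2 - 4*q + 3) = (q - 5)*(q - 4)*(q - 1)*(q - 3)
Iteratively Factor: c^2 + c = (c)*(c + 1)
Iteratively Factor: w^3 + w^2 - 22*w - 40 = (w - 5)*(w^2 + 6*w + 8) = (w - 5)*(w + 2)*(w + 4)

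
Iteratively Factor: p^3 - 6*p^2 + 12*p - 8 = (p - 2)*(p^2 - 4*p + 4) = (p - 2)^2*(p - 2)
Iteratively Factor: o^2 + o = (o + 1)*(o)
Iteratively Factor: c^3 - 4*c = (c + 2)*(c^2 - 2*c) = c*(c + 2)*(c - 2)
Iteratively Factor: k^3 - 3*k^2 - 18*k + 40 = (k - 2)*(k^2 - k - 20) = (k - 2)*(k + 4)*(k - 5)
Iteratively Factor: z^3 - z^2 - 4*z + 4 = (z - 2)*(z^2 + z - 2) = (z - 2)*(z - 1)*(z + 2)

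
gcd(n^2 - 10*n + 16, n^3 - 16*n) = 1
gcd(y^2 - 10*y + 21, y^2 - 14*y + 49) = y - 7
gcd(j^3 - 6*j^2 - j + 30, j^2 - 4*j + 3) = j - 3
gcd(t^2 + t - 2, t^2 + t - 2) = t^2 + t - 2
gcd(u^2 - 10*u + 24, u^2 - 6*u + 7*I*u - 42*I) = u - 6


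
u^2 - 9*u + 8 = (u - 8)*(u - 1)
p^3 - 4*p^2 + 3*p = p*(p - 3)*(p - 1)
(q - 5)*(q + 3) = q^2 - 2*q - 15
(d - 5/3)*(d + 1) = d^2 - 2*d/3 - 5/3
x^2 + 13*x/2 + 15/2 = (x + 3/2)*(x + 5)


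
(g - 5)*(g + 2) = g^2 - 3*g - 10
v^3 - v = v*(v - 1)*(v + 1)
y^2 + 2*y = y*(y + 2)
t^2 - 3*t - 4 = (t - 4)*(t + 1)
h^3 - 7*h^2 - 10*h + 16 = (h - 8)*(h - 1)*(h + 2)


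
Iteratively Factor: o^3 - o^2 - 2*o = (o - 2)*(o^2 + o) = o*(o - 2)*(o + 1)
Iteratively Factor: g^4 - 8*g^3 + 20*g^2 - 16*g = (g - 2)*(g^3 - 6*g^2 + 8*g) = (g - 2)^2*(g^2 - 4*g) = g*(g - 2)^2*(g - 4)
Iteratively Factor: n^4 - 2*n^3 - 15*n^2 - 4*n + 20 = (n - 1)*(n^3 - n^2 - 16*n - 20) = (n - 1)*(n + 2)*(n^2 - 3*n - 10) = (n - 5)*(n - 1)*(n + 2)*(n + 2)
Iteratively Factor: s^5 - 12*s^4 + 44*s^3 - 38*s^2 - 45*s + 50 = (s - 1)*(s^4 - 11*s^3 + 33*s^2 - 5*s - 50) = (s - 5)*(s - 1)*(s^3 - 6*s^2 + 3*s + 10) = (s - 5)*(s - 2)*(s - 1)*(s^2 - 4*s - 5) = (s - 5)*(s - 2)*(s - 1)*(s + 1)*(s - 5)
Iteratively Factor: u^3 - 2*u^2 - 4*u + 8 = (u + 2)*(u^2 - 4*u + 4) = (u - 2)*(u + 2)*(u - 2)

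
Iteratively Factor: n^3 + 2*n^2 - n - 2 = (n + 2)*(n^2 - 1) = (n - 1)*(n + 2)*(n + 1)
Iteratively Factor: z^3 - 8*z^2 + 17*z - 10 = (z - 1)*(z^2 - 7*z + 10) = (z - 2)*(z - 1)*(z - 5)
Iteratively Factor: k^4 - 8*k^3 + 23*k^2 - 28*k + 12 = (k - 3)*(k^3 - 5*k^2 + 8*k - 4) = (k - 3)*(k - 2)*(k^2 - 3*k + 2) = (k - 3)*(k - 2)*(k - 1)*(k - 2)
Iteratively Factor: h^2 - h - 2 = (h - 2)*(h + 1)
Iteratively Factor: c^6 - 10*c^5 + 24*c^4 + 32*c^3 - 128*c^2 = (c - 4)*(c^5 - 6*c^4 + 32*c^2) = c*(c - 4)*(c^4 - 6*c^3 + 32*c) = c*(c - 4)*(c + 2)*(c^3 - 8*c^2 + 16*c) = c*(c - 4)^2*(c + 2)*(c^2 - 4*c) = c*(c - 4)^3*(c + 2)*(c)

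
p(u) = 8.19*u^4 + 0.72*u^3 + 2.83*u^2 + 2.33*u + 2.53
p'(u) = 32.76*u^3 + 2.16*u^2 + 5.66*u + 2.33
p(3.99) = 2178.37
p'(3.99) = 2140.26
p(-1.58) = 54.11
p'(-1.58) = -130.44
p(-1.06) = 12.72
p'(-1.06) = -40.26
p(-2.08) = 156.75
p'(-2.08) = -294.90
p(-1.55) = 50.31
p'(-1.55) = -123.25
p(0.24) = 3.29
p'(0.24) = 4.27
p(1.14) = 23.76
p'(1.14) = 60.12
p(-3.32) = 994.67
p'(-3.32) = -1191.48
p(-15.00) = 412793.08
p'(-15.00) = -110161.57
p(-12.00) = 168965.77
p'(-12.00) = -56363.83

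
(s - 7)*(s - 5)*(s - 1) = s^3 - 13*s^2 + 47*s - 35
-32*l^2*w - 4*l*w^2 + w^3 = w*(-8*l + w)*(4*l + w)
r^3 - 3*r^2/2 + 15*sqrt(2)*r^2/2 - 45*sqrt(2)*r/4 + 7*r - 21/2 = (r - 3/2)*(r + sqrt(2)/2)*(r + 7*sqrt(2))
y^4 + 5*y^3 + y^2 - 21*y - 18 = (y - 2)*(y + 1)*(y + 3)^2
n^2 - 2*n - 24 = (n - 6)*(n + 4)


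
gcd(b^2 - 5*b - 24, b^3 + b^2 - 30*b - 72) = b + 3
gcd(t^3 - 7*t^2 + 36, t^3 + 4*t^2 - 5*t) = 1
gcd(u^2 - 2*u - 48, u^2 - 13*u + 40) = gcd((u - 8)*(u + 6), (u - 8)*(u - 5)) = u - 8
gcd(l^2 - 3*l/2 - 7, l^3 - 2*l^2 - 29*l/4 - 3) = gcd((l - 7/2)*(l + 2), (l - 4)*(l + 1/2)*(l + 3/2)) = 1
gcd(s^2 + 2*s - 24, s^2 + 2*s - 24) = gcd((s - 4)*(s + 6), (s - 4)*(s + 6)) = s^2 + 2*s - 24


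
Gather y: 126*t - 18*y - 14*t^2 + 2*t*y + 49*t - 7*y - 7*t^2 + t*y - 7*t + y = -21*t^2 + 168*t + y*(3*t - 24)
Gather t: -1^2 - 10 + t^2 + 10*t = t^2 + 10*t - 11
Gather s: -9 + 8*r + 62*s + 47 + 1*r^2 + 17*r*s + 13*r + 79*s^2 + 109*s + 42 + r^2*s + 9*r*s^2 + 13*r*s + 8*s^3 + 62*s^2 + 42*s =r^2 + 21*r + 8*s^3 + s^2*(9*r + 141) + s*(r^2 + 30*r + 213) + 80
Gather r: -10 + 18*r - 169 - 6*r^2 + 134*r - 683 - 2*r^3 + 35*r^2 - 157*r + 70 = -2*r^3 + 29*r^2 - 5*r - 792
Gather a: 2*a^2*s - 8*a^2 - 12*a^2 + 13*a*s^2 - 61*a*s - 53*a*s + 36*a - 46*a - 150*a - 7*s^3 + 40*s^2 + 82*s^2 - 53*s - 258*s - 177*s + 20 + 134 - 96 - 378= a^2*(2*s - 20) + a*(13*s^2 - 114*s - 160) - 7*s^3 + 122*s^2 - 488*s - 320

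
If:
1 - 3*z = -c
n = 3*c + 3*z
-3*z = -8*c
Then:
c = 1/7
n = 11/7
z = 8/21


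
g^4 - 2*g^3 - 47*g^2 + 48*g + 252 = (g - 7)*(g - 3)*(g + 2)*(g + 6)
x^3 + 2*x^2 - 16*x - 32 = (x - 4)*(x + 2)*(x + 4)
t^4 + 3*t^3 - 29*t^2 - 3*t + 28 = (t - 4)*(t - 1)*(t + 1)*(t + 7)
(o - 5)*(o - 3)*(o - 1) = o^3 - 9*o^2 + 23*o - 15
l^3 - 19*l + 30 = (l - 3)*(l - 2)*(l + 5)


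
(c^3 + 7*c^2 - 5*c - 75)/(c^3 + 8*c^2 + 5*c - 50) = (c - 3)/(c - 2)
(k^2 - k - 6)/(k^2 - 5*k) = (k^2 - k - 6)/(k*(k - 5))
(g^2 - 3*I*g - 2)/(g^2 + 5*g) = (g^2 - 3*I*g - 2)/(g*(g + 5))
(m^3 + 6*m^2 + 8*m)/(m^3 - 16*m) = (m + 2)/(m - 4)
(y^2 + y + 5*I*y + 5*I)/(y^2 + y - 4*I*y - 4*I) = (y + 5*I)/(y - 4*I)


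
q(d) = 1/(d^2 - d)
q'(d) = (1 - 2*d)/(d^2 - d)^2 = (1 - 2*d)/(d^2*(d - 1)^2)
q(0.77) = -5.65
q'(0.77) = -17.22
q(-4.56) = 0.04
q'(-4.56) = 0.02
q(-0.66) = 0.91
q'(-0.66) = 1.93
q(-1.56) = 0.25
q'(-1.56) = 0.26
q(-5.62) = 0.03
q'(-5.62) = 0.01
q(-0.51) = 1.30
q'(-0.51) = 3.41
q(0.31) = -4.68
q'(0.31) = 8.31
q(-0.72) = 0.81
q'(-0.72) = 1.59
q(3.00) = 0.17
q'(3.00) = -0.14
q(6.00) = 0.03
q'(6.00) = -0.01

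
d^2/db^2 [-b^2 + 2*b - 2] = -2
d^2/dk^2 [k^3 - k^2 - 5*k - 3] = 6*k - 2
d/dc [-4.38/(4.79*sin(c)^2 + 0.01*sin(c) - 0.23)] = (41.9604*sin(c) + 0.0438)*cos(c)/(4.79*sin(c)^2 + 0.01*sin(c) - 0.23)^2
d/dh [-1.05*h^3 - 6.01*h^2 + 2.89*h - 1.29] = -3.15*h^2 - 12.02*h + 2.89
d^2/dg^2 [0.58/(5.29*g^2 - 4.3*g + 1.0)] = (-32.461556*g^2 + 26.38652*g + 0.58*(10.58*g - 4.3)*(21.16*g - 8.6) - 6.1364)/(5.29*g^2 - 4.3*g + 1.0)^3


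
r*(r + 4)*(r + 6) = r^3 + 10*r^2 + 24*r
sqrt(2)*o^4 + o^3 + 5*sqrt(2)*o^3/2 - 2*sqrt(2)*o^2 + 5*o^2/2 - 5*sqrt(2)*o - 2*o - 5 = (o + 5/2)*(o - sqrt(2))*(o + sqrt(2))*(sqrt(2)*o + 1)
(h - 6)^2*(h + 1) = h^3 - 11*h^2 + 24*h + 36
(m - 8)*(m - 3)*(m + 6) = m^3 - 5*m^2 - 42*m + 144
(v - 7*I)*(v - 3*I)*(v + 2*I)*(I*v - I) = I*v^4 + 8*v^3 - I*v^3 - 8*v^2 - I*v^2 + 42*v + I*v - 42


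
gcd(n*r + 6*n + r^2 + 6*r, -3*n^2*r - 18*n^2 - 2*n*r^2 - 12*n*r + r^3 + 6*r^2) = n*r + 6*n + r^2 + 6*r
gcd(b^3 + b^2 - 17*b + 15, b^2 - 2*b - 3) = b - 3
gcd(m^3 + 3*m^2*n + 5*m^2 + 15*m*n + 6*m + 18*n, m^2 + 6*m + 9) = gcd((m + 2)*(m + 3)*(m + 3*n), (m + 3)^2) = m + 3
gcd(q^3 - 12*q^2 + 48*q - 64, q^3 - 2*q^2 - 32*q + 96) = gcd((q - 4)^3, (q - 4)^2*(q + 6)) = q^2 - 8*q + 16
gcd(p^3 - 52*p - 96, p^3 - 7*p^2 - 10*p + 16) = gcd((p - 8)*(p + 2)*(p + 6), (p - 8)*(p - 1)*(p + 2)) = p^2 - 6*p - 16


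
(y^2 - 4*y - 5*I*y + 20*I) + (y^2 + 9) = 2*y^2 - 4*y - 5*I*y + 9 + 20*I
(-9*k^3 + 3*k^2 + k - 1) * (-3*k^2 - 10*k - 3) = 27*k^5 + 81*k^4 - 6*k^3 - 16*k^2 + 7*k + 3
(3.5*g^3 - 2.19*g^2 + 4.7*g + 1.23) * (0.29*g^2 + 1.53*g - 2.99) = 1.015*g^5 + 4.7199*g^4 - 12.4527*g^3 + 14.0958*g^2 - 12.1711*g - 3.6777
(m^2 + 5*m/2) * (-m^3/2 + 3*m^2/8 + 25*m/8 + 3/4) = -m^5/2 - 7*m^4/8 + 65*m^3/16 + 137*m^2/16 + 15*m/8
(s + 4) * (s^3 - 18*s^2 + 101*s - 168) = s^4 - 14*s^3 + 29*s^2 + 236*s - 672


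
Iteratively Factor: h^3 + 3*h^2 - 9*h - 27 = (h - 3)*(h^2 + 6*h + 9) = (h - 3)*(h + 3)*(h + 3)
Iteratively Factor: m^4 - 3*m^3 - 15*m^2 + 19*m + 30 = (m + 1)*(m^3 - 4*m^2 - 11*m + 30) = (m - 2)*(m + 1)*(m^2 - 2*m - 15) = (m - 5)*(m - 2)*(m + 1)*(m + 3)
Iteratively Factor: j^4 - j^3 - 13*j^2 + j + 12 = (j + 3)*(j^3 - 4*j^2 - j + 4) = (j - 4)*(j + 3)*(j^2 - 1) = (j - 4)*(j - 1)*(j + 3)*(j + 1)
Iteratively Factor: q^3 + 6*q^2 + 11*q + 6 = (q + 2)*(q^2 + 4*q + 3) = (q + 2)*(q + 3)*(q + 1)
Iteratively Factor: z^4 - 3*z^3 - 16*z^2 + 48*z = (z)*(z^3 - 3*z^2 - 16*z + 48) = z*(z + 4)*(z^2 - 7*z + 12) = z*(z - 4)*(z + 4)*(z - 3)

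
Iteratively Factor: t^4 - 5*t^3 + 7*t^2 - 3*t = (t - 1)*(t^3 - 4*t^2 + 3*t) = (t - 3)*(t - 1)*(t^2 - t) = (t - 3)*(t - 1)^2*(t)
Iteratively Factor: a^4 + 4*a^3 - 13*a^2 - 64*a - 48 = (a + 4)*(a^3 - 13*a - 12) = (a + 3)*(a + 4)*(a^2 - 3*a - 4) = (a - 4)*(a + 3)*(a + 4)*(a + 1)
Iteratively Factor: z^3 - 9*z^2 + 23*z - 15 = (z - 3)*(z^2 - 6*z + 5) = (z - 3)*(z - 1)*(z - 5)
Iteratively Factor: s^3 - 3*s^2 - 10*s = (s - 5)*(s^2 + 2*s) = s*(s - 5)*(s + 2)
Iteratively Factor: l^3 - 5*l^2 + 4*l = (l - 1)*(l^2 - 4*l) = (l - 4)*(l - 1)*(l)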